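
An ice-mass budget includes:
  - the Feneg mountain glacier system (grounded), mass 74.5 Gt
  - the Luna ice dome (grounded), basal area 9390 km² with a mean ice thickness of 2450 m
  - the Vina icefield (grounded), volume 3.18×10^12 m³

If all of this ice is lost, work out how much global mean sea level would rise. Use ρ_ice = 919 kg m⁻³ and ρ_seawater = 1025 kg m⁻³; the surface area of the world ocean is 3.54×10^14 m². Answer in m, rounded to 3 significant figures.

≈ 0.0665 m

Feneg: 74.5 Gt = 7.450×10^13 kg; dividing by ρ_w = 1025 kg m⁻³ gives 7.268×10^10 m³ of water.
Luna: ice volume = 9390 km² × 2450 m = 2.301×10^4 km³; 2.301×10^4 × (919/1025) = 2.063×10^4 km³ of water.
Vina: 3.18×10^12 m³ × (919/1025) = 2.851×10^12 m³ of water.
Total added water ≈ 2.355×10^13 m³ over 3.54×10^14 m² → Δh = 0.0665 m.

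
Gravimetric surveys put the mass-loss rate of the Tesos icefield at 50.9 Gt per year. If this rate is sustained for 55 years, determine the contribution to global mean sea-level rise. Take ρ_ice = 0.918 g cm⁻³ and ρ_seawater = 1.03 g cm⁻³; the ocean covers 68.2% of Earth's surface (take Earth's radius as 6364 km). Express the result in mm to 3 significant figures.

≈ 7.83 mm

Total mass lost = 50.9 Gt/yr × 55 yr = 2800 Gt = 2.800×10^15 kg.
ρ_w = 1.03 g cm⁻³ = 1030 kg m⁻³, so water volume = 2.800×10^15 / 1030 = 2.718×10^12 m³.
Δh = 2.718×10^12 / 3.47×10^14 = 7.83×10^-3 m = 7.83 mm.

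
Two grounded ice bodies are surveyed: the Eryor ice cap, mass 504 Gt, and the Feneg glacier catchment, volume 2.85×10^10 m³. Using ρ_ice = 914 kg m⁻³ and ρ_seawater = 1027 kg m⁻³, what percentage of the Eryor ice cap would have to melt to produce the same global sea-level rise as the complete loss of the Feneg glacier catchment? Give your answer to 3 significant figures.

≈ 5.17 %

Equal sea-level rise means equal mass of meltwater, i.e. equal mass of ice lost.
Ice mass of Feneg: 2.605×10^13 kg; ice mass of Eryor: 5.040×10^14 kg.
Fraction required = 2.605×10^13 / 5.040×10^14 = 0.0517 → 5.17 %.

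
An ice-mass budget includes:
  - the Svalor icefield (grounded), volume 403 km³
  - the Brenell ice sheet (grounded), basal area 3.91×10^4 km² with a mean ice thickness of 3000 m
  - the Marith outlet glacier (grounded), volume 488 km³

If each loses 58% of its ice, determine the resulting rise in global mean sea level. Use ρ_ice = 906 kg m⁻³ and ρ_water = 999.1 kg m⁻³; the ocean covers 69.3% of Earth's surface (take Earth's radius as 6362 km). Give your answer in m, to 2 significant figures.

≈ 0.18 m

Svalor: 0.58 × 403 km³ × (906/999.1) = 212.0 km³ of water.
Brenell: ice volume = 3.91×10^4 km² × 3000 m = 1.173×10^5 km³; 0.58 × 1.173×10^5 × (906/999.1) = 6.169×10^4 km³ of water.
Marith: 0.58 × 488 km³ × (906/999.1) = 256.7 km³ of water.
Total added water ≈ 6.216×10^13 m³ over 3.52×10^14 m² → Δh = 0.176 m.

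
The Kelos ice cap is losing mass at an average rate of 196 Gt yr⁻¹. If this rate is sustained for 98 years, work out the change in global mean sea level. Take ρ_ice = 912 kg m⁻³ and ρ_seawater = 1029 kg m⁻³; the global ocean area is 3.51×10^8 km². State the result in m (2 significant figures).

Total mass lost = 196 Gt/yr × 98 yr = 1.921×10^4 Gt = 1.921×10^16 kg.
ρ_w = 1029 kg m⁻³, so water volume = 1.921×10^16 / 1029 = 1.867×10^13 m³.
Δh = 1.867×10^13 / 3.51×10^14 = 0.0532 m.

≈ 0.053 m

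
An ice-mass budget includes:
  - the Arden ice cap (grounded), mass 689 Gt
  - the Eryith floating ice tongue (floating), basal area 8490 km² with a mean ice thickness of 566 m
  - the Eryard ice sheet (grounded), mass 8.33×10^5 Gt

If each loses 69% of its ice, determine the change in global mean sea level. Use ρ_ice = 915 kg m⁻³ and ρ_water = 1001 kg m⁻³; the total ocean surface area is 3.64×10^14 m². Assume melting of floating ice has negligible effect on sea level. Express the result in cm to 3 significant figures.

Arden: 0.69 × 689 Gt = 4.754×10^14 kg; dividing by ρ_w = 1001 kg m⁻³ gives 4.749×10^11 m³ of water.
The Eryith floating ice tongue is floating and already displaces its own weight of water, so its melt adds essentially nothing to sea level.
Eryard: 0.69 × 8.33×10^5 Gt = 5.748×10^17 kg; dividing by ρ_w = 1001 kg m⁻³ gives 5.742×10^14 m³ of water.
Total added water ≈ 5.747×10^14 m³ over 3.64×10^14 m² → Δh = 1.58 m = 158 cm.

≈ 158 cm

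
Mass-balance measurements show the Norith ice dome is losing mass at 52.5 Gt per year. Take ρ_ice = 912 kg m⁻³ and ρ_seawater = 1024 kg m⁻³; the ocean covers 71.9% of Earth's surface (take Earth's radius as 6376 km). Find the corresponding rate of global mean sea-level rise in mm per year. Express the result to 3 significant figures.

≈ 0.140 mm/yr

ρ_w = 1024 kg m⁻³. Annual water volume added = 52.5 Gt / ρ_w = 5.250×10^13 kg / 1024 kg m⁻³ = 5.127×10^10 m³.
Δh per year = 5.127×10^10 / 3.67×10^14 = 1.40×10^-4 m = 0.140 mm.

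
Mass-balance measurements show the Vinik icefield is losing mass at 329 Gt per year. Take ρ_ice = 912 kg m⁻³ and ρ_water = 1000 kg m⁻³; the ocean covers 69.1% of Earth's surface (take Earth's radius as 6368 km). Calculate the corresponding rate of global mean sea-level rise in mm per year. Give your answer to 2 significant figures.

≈ 0.93 mm/yr

ρ_w = 1000 kg m⁻³. Annual water volume added = 329 Gt / ρ_w = 3.290×10^14 kg / 1000 kg m⁻³ = 3.290×10^11 m³.
Δh per year = 3.290×10^11 / 3.52×10^14 = 9.34×10^-4 m = 0.93 mm.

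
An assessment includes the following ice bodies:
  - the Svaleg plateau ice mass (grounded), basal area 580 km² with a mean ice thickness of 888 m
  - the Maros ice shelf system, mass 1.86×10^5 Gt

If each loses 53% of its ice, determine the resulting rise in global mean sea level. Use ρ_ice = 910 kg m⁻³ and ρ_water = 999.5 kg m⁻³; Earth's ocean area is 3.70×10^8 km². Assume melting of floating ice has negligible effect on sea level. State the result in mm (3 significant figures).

Svaleg: ice volume = 580 km² × 888 m = 515.0 km³; 0.53 × 515.0 × (910/999.5) = 248.5 km³ of water.
The Maros ice shelf system is floating and already displaces its own weight of water, so its melt adds essentially nothing to sea level.
Total added water ≈ 2.485×10^11 m³ over 3.70×10^14 m² → Δh = 6.72×10^-4 m = 0.672 mm.

≈ 0.672 mm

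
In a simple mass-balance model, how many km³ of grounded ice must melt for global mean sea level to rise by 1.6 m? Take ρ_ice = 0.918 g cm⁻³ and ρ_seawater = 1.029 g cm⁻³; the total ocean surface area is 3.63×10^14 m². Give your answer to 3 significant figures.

≈ 6.51×10^5 km³

Required water volume = Δh × A = 1.6 m × 3.63×10^14 m² = 5.808×10^14 m³ = 5.808×10^5 km³.
Ice volume = water volume × ρ_w/ρ_ice = 5.808×10^5 × 1029/918 = 6.51×10^5 km³.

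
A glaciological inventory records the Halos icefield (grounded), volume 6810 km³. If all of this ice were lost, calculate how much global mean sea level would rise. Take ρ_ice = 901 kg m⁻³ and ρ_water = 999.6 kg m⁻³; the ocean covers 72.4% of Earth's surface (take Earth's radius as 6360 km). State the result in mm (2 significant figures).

≈ 17 mm

Halos: 6810 km³ × (901/999.6) = 6138 km³ of water.
Spread over 3.68×10^14 m² of ocean, Δh = 6.138×10^12 / 3.68×10^14 = 0.0167 m = 17 mm.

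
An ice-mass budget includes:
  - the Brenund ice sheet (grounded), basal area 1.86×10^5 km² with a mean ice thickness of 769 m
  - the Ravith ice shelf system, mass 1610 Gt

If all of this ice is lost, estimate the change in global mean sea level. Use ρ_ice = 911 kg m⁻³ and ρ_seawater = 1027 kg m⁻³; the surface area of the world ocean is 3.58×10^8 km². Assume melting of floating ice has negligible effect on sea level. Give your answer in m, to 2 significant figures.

Brenund: ice volume = 1.86×10^5 km² × 769 m = 1.430×10^5 km³; 1.430×10^5 × (911/1027) = 1.269×10^5 km³ of water.
The Ravith ice shelf system is floating and already displaces its own weight of water, so its melt adds essentially nothing to sea level.
Total added water ≈ 1.269×10^14 m³ over 3.58×10^14 m² → Δh = 0.354 m.

≈ 0.35 m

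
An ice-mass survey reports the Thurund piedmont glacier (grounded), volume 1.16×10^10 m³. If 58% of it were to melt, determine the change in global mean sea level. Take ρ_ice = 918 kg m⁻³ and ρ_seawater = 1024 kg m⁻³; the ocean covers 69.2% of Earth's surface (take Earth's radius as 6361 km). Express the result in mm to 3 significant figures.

≈ 0.0171 mm

Thurund: 0.58 × 1.16×10^10 m³ × (918/1024) = 6.032×10^9 m³ of water.
Spread over 3.52×10^14 m² of ocean, Δh = 6.032×10^9 / 3.52×10^14 = 1.71×10^-5 m = 0.0171 mm.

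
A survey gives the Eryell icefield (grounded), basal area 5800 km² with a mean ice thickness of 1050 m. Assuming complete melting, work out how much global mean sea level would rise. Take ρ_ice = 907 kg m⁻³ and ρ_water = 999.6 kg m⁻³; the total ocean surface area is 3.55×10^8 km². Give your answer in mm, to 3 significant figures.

≈ 15.6 mm

Eryell: ice volume = 5800 km² × 1050 m = 6090 km³; 6090 × (907/999.6) = 5526 km³ of water.
Spread over 3.55×10^14 m² of ocean, Δh = 5.526×10^12 / 3.55×10^14 = 0.0156 m = 15.6 mm.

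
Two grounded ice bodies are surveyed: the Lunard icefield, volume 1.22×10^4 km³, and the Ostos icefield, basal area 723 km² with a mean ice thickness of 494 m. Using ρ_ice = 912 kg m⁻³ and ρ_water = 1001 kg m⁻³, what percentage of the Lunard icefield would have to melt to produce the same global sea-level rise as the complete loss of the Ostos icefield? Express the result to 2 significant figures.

Equal sea-level rise means equal mass of meltwater, i.e. equal mass of ice lost.
Ice mass of Ostos: 3.257×10^14 kg; ice mass of Lunard: 1.113×10^16 kg.
Fraction required = 3.257×10^14 / 1.113×10^16 = 0.0293 → 2.9 %.

≈ 2.9 %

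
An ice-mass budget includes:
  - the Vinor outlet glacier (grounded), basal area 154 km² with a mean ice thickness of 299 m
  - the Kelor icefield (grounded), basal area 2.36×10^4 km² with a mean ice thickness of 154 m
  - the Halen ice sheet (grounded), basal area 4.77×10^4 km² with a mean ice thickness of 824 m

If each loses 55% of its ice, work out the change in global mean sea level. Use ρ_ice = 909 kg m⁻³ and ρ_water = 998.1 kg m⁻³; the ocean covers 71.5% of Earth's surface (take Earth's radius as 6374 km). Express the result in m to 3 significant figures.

Vinor: ice volume = 154 km² × 299 m = 46.05 km³; 0.55 × 46.05 × (909/998.1) = 23.06 km³ of water.
Kelor: ice volume = 2.36×10^4 km² × 154 m = 3634 km³; 0.55 × 3634 × (909/998.1) = 1820 km³ of water.
Halen: ice volume = 4.77×10^4 km² × 824 m = 3.930×10^4 km³; 0.55 × 3.930×10^4 × (909/998.1) = 1.969×10^4 km³ of water.
Total added water ≈ 2.153×10^13 m³ over 3.65×10^14 m² → Δh = 0.0590 m.

≈ 0.0590 m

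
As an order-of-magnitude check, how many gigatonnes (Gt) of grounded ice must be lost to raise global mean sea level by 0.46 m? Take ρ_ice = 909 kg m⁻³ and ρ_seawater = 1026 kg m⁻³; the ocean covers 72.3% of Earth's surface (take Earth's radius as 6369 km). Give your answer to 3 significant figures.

≈ 1.74×10^5 Gt

Required water volume = Δh × A = 0.46 m × 3.69×10^14 m² = 1.695×10^14 m³.
ρ_w = 1026 kg m⁻³, so the mass of water = 1.695×10^14 m³ × 1026 kg m⁻³ = 1.739×10^17 kg = 1.74×10^5 Gt (and the same mass of ice, by conservation).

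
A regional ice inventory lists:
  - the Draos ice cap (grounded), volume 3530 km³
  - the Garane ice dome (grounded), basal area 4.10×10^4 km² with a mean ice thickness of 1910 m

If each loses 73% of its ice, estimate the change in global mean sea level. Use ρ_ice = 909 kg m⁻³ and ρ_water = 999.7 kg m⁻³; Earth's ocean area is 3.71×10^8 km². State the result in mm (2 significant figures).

Draos: 0.73 × 3530 km³ × (909/999.7) = 2343 km³ of water.
Garane: ice volume = 4.10×10^4 km² × 1910 m = 7.831×10^4 km³; 0.73 × 7.831×10^4 × (909/999.7) = 5.198×10^4 km³ of water.
Total added water ≈ 5.432×10^13 m³ over 3.71×10^14 m² → Δh = 0.146 m = 150 mm.

≈ 150 mm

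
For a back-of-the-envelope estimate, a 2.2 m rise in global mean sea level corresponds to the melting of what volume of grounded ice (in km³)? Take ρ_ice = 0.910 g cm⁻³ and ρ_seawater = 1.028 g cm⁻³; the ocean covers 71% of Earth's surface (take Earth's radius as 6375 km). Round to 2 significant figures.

≈ 9.0×10^5 km³

Required water volume = Δh × A = 2.2 m × 3.63×10^14 m² = 7.977×10^14 m³ = 7.977×10^5 km³.
Ice volume = water volume × ρ_w/ρ_ice = 7.977×10^5 × 1028/910 = 9.0×10^5 km³.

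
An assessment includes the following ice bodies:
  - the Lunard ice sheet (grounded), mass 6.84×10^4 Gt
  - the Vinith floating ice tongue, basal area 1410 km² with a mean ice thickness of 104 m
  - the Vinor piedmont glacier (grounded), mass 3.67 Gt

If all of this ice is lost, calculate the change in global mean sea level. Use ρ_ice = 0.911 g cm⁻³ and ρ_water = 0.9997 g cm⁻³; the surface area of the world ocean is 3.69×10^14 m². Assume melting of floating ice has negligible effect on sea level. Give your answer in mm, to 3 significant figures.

≈ 185 mm

Lunard: 6.84×10^4 Gt = 6.840×10^16 kg; dividing by ρ_w = 0.9997 g cm⁻³ = 999.7 kg m⁻³ gives 6.842×10^13 m³ of water.
The Vinith floating ice tongue is floating and already displaces its own weight of water, so its melt adds essentially nothing to sea level.
Vinor: 3.67 Gt = 3.670×10^12 kg; dividing by ρ_w = 999.7 kg m⁻³ gives 3.671×10^9 m³ of water.
Total added water ≈ 6.842×10^13 m³ over 3.69×10^14 m² → Δh = 0.185 m = 185 mm.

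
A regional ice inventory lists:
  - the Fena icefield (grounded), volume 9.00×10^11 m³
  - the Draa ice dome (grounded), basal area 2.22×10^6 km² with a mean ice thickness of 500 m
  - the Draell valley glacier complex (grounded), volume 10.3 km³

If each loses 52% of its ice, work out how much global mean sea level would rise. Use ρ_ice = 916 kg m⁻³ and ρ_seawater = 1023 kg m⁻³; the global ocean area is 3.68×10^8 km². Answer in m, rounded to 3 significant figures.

≈ 1.41 m

Fena: 0.52 × 9.00×10^11 m³ × (916/1023) = 4.190×10^11 m³ of water.
Draa: ice volume = 2.22×10^6 km² × 500 m = 1.110×10^6 km³; 0.52 × 1.110×10^6 × (916/1023) = 5.168×10^5 km³ of water.
Draell: 0.52 × 10.3 km³ × (916/1023) = 4.796 km³ of water.
Total added water ≈ 5.173×10^14 m³ over 3.68×10^14 m² → Δh = 1.41 m.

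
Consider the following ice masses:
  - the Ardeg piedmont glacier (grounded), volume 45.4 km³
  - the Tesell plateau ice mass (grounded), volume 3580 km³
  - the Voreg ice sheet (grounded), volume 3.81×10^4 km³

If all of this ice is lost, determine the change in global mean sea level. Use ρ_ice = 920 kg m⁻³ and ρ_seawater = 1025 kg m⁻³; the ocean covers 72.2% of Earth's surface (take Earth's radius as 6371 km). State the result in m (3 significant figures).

Ardeg: 45.4 km³ × (920/1025) = 40.75 km³ of water.
Tesell: 3580 km³ × (920/1025) = 3213 km³ of water.
Voreg: 3.81×10^4 km³ × (920/1025) = 3.420×10^4 km³ of water.
Total added water ≈ 3.745×10^13 m³ over 3.68×10^14 m² → Δh = 0.102 m.

≈ 0.102 m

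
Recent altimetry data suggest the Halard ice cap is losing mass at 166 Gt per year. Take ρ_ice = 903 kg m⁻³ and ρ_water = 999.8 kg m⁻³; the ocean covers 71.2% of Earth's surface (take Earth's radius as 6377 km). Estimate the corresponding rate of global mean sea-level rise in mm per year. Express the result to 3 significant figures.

≈ 0.456 mm/yr

ρ_w = 999.8 kg m⁻³. Annual water volume added = 166 Gt / ρ_w = 1.660×10^14 kg / 999.8 kg m⁻³ = 1.660×10^11 m³.
Δh per year = 1.660×10^11 / 3.64×10^14 = 4.56×10^-4 m = 0.456 mm.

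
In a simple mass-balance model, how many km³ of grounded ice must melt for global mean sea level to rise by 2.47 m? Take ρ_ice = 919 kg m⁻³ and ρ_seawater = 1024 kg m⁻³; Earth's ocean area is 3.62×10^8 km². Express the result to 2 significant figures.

≈ 1.0×10^6 km³

Required water volume = Δh × A = 2.47 m × 3.62×10^14 m² = 8.941×10^14 m³ = 8.941×10^5 km³.
Ice volume = water volume × ρ_w/ρ_ice = 8.941×10^5 × 1024/919 = 1.0×10^6 km³.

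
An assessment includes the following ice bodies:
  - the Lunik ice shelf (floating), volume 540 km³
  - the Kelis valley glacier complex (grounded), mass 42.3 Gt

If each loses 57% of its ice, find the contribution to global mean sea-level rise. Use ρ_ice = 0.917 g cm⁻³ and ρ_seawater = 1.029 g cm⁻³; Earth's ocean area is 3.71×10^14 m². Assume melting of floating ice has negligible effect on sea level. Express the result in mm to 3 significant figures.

≈ 0.0632 mm

The Lunik ice shelf is floating and already displaces its own weight of water, so its melt adds essentially nothing to sea level.
Kelis: 0.57 × 42.3 Gt = 2.411×10^13 kg; dividing by ρ_w = 1.029 g cm⁻³ = 1029 kg m⁻³ gives 2.343×10^10 m³ of water.
Total added water ≈ 2.343×10^10 m³ over 3.71×10^14 m² → Δh = 6.32×10^-5 m = 0.0632 mm.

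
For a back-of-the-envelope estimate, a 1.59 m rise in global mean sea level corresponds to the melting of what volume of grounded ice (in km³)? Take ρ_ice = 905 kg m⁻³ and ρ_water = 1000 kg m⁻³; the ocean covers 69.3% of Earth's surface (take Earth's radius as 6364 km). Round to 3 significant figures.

Required water volume = Δh × A = 1.59 m × 3.53×10^14 m² = 5.608×10^14 m³ = 5.608×10^5 km³.
Ice volume = water volume × ρ_w/ρ_ice = 5.608×10^5 × 1000/905 = 6.20×10^5 km³.

≈ 6.20×10^5 km³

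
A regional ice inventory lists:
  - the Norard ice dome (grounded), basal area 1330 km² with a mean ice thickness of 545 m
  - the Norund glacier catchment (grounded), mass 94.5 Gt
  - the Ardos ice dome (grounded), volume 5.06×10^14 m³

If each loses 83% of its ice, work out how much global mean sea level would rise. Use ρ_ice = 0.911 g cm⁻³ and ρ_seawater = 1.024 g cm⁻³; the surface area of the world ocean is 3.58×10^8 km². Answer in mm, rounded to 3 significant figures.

Norard: ice volume = 1330 km² × 545 m = 724.9 km³; 0.83 × 724.9 × (911/1024) = 535.2 km³ of water.
Norund: 0.83 × 94.5 Gt = 7.844×10^13 kg; dividing by ρ_w = 1.024 g cm⁻³ = 1024 kg m⁻³ gives 7.660×10^10 m³ of water.
Ardos: 0.83 × 5.06×10^14 m³ × (911/1024) = 3.736×10^14 m³ of water.
Total added water ≈ 3.742×10^14 m³ over 3.58×10^14 m² → Δh = 1.05 m = 1050 mm.

≈ 1050 mm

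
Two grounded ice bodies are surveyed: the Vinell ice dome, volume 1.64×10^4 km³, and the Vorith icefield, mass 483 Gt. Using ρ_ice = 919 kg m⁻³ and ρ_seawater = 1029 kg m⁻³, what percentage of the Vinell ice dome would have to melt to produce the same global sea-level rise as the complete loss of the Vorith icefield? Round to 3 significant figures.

≈ 3.20 %

Equal sea-level rise means equal mass of meltwater, i.e. equal mass of ice lost.
Ice mass of Vorith: 4.830×10^14 kg; ice mass of Vinell: 1.507×10^16 kg.
Fraction required = 4.830×10^14 / 1.507×10^16 = 0.0320 → 3.20 %.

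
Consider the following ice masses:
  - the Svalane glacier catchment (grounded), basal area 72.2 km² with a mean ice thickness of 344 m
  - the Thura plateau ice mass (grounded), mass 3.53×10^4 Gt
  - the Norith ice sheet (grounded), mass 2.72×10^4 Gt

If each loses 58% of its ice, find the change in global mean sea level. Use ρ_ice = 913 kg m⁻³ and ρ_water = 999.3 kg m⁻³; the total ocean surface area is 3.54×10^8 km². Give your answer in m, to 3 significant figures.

Svalane: ice volume = 72.2 km² × 344 m = 24.84 km³; 0.58 × 24.84 × (913/999.3) = 13.16 km³ of water.
Thura: 0.58 × 3.53×10^4 Gt = 2.047×10^16 kg; dividing by ρ_w = 999.3 kg m⁻³ gives 2.049×10^13 m³ of water.
Norith: 0.58 × 2.72×10^4 Gt = 1.578×10^16 kg; dividing by ρ_w = 999.3 kg m⁻³ gives 1.579×10^13 m³ of water.
Total added water ≈ 3.629×10^13 m³ over 3.54×10^14 m² → Δh = 0.103 m.

≈ 0.103 m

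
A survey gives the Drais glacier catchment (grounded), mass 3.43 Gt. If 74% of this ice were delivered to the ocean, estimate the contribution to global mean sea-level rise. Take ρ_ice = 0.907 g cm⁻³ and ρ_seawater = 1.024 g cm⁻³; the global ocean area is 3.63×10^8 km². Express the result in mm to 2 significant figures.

≈ 6.8×10^-3 mm

Drais: 0.74 × 3.43 Gt = 2.538×10^12 kg; dividing by ρ_w = 1.024 g cm⁻³ = 1024 kg m⁻³ gives 2.479×10^9 m³ of water.
Spread over 3.63×10^14 m² of ocean, Δh = 2.479×10^9 / 3.63×10^14 = 6.83×10^-6 m = 6.8×10^-3 mm.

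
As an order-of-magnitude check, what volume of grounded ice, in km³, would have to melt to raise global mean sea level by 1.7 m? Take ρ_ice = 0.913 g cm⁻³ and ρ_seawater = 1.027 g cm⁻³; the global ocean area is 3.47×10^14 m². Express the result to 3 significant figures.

Required water volume = Δh × A = 1.7 m × 3.47×10^14 m² = 5.899×10^14 m³ = 5.899×10^5 km³.
Ice volume = water volume × ρ_w/ρ_ice = 5.899×10^5 × 1027/913 = 6.64×10^5 km³.

≈ 6.64×10^5 km³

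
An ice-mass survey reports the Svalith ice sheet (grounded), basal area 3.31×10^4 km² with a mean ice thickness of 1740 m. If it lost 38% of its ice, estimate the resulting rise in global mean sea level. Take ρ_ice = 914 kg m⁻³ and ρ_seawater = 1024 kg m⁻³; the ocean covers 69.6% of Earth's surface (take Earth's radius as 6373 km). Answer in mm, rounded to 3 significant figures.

Svalith: ice volume = 3.31×10^4 km² × 1740 m = 5.759×10^4 km³; 0.38 × 5.759×10^4 × (914/1024) = 1.953×10^4 km³ of water.
Spread over 3.55×10^14 m² of ocean, Δh = 1.953×10^13 / 3.55×10^14 = 0.0550 m = 55.0 mm.

≈ 55.0 mm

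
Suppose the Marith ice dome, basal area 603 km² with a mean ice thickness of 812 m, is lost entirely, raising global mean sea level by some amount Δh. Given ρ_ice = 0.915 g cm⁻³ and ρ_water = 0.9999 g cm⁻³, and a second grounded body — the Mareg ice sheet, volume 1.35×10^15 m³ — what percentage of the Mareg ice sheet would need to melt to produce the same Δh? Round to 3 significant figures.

Equal sea-level rise means equal mass of meltwater, i.e. equal mass of ice lost.
Ice mass of Marith: 4.480×10^14 kg; ice mass of Mareg: 1.235×10^18 kg.
Fraction required = 4.480×10^14 / 1.235×10^18 = 3.63×10^-4 → 0.0363 %.

≈ 0.0363 %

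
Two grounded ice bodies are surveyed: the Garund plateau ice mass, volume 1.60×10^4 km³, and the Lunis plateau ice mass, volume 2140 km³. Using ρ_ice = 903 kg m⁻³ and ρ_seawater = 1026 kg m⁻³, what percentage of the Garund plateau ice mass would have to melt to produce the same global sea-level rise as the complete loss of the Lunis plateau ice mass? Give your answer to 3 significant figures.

Equal sea-level rise means equal mass of meltwater, i.e. equal mass of ice lost.
Ice mass of Lunis: 1.932×10^15 kg; ice mass of Garund: 1.445×10^16 kg.
Fraction required = 1.932×10^15 / 1.445×10^16 = 0.134 → 13.4 %.

≈ 13.4 %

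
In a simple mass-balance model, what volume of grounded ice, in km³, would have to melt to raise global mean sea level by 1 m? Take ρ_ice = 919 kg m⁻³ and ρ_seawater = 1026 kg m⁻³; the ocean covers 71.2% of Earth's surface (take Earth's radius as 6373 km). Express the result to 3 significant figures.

Required water volume = Δh × A = 1 m × 3.63×10^14 m² = 3.634×10^14 m³ = 3.634×10^5 km³.
Ice volume = water volume × ρ_w/ρ_ice = 3.634×10^5 × 1026/919 = 4.06×10^5 km³.

≈ 4.06×10^5 km³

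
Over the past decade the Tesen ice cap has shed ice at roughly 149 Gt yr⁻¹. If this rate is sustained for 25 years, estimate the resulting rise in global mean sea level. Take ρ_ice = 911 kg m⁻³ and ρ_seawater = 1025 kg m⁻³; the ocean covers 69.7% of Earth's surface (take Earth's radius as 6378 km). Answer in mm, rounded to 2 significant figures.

≈ 10 mm

Total mass lost = 149 Gt/yr × 25 yr = 3725 Gt = 3.725×10^15 kg.
ρ_w = 1025 kg m⁻³, so water volume = 3.725×10^15 / 1025 = 3.634×10^12 m³.
Δh = 3.634×10^12 / 3.56×10^14 = 0.0102 m = 10 mm.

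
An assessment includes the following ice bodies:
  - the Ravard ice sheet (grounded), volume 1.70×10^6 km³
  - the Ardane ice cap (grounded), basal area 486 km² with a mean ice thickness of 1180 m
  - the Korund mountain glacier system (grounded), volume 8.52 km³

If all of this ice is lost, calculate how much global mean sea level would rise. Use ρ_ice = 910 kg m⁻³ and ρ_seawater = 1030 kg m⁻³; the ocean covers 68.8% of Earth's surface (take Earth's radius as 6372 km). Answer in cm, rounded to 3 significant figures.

≈ 428 cm

Ravard: 1.70×10^6 km³ × (910/1030) = 1.502×10^6 km³ of water.
Ardane: ice volume = 486 km² × 1180 m = 573.5 km³; 573.5 × (910/1030) = 506.7 km³ of water.
Korund: 8.52 km³ × (910/1030) = 7.527 km³ of water.
Total added water ≈ 1.502×10^15 m³ over 3.51×10^14 m² → Δh = 4.28 m = 428 cm.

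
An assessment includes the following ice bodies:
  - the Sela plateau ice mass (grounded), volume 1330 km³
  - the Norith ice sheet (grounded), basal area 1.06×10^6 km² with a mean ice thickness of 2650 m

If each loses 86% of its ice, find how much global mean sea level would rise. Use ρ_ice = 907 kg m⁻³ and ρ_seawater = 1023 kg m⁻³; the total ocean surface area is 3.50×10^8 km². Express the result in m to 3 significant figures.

Sela: 0.86 × 1330 km³ × (907/1023) = 1014 km³ of water.
Norith: ice volume = 1.06×10^6 km² × 2650 m = 2.809×10^6 km³; 0.86 × 2.809×10^6 × (907/1023) = 2.142×10^6 km³ of water.
Total added water ≈ 2.143×10^15 m³ over 3.50×10^14 m² → Δh = 6.12 m.

≈ 6.12 m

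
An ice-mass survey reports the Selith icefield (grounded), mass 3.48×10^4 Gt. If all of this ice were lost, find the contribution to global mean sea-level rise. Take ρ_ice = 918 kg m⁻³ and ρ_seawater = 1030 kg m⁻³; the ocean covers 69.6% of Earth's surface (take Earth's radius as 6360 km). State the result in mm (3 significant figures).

Selith: 3.48×10^4 Gt = 3.480×10^16 kg; dividing by ρ_w = 1030 kg m⁻³ gives 3.379×10^13 m³ of water.
Spread over 3.54×10^14 m² of ocean, Δh = 3.379×10^13 / 3.54×10^14 = 0.0955 m = 95.5 mm.

≈ 95.5 mm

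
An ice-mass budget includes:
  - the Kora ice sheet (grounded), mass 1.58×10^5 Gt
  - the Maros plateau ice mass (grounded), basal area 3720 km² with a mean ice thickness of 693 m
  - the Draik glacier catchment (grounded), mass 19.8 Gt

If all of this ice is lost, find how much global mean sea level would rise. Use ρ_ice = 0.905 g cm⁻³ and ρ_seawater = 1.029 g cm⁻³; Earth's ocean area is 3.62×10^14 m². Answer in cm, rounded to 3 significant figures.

Kora: 1.58×10^5 Gt = 1.580×10^17 kg; dividing by ρ_w = 1.029 g cm⁻³ = 1029 kg m⁻³ gives 1.535×10^14 m³ of water.
Maros: ice volume = 3720 km² × 693 m = 2578 km³; 2578 × (905/1029) = 2267 km³ of water.
Draik: 19.8 Gt = 1.980×10^13 kg; dividing by ρ_w = 1029 kg m⁻³ gives 1.924×10^10 m³ of water.
Total added water ≈ 1.558×10^14 m³ over 3.62×10^14 m² → Δh = 0.430 m = 43.0 cm.

≈ 43.0 cm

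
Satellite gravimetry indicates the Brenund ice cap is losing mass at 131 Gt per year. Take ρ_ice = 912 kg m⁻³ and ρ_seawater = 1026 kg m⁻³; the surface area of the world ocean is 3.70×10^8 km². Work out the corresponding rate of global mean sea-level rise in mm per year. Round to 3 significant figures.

ρ_w = 1026 kg m⁻³. Annual water volume added = 131 Gt / ρ_w = 1.310×10^14 kg / 1026 kg m⁻³ = 1.277×10^11 m³.
Δh per year = 1.277×10^11 / 3.70×10^14 = 3.45×10^-4 m = 0.345 mm.

≈ 0.345 mm/yr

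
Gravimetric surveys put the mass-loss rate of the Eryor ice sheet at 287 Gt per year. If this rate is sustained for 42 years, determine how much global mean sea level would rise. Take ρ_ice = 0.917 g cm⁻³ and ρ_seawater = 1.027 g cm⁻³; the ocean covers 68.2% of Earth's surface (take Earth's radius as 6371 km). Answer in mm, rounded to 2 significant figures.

≈ 34 mm

Total mass lost = 287 Gt/yr × 42 yr = 1.205×10^4 Gt = 1.205×10^16 kg.
ρ_w = 1.027 g cm⁻³ = 1027 kg m⁻³, so water volume = 1.205×10^16 / 1027 = 1.174×10^13 m³.
Δh = 1.174×10^13 / 3.48×10^14 = 0.0337 m = 34 mm.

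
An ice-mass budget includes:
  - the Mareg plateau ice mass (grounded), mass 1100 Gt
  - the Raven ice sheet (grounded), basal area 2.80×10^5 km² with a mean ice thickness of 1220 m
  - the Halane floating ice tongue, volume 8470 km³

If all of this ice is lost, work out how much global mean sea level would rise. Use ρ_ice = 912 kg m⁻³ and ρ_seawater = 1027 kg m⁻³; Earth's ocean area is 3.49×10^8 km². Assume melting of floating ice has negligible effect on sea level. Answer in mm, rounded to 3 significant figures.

Mareg: 1100 Gt = 1.100×10^15 kg; dividing by ρ_w = 1027 kg m⁻³ gives 1.071×10^12 m³ of water.
Raven: ice volume = 2.80×10^5 km² × 1220 m = 3.416×10^5 km³; 3.416×10^5 × (912/1027) = 3.033×10^5 km³ of water.
The Halane floating ice tongue is floating and already displaces its own weight of water, so its melt adds essentially nothing to sea level.
Total added water ≈ 3.044×10^14 m³ over 3.49×10^14 m² → Δh = 0.872 m = 872 mm.

≈ 872 mm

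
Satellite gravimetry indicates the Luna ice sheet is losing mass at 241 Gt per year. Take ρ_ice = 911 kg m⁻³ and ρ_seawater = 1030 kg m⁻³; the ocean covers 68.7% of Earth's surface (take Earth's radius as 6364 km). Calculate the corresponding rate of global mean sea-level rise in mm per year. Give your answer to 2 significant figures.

ρ_w = 1030 kg m⁻³. Annual water volume added = 241 Gt / ρ_w = 2.410×10^14 kg / 1030 kg m⁻³ = 2.340×10^11 m³.
Δh per year = 2.340×10^11 / 3.50×10^14 = 6.69×10^-4 m = 0.67 mm.

≈ 0.67 mm/yr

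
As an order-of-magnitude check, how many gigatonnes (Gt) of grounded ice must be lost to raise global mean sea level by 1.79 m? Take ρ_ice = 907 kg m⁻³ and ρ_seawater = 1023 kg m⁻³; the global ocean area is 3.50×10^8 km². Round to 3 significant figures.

≈ 6.41×10^5 Gt

Required water volume = Δh × A = 1.79 m × 3.50×10^14 m² = 6.265×10^14 m³.
ρ_w = 1023 kg m⁻³, so the mass of water = 6.265×10^14 m³ × 1023 kg m⁻³ = 6.409×10^17 kg = 6.41×10^5 Gt (and the same mass of ice, by conservation).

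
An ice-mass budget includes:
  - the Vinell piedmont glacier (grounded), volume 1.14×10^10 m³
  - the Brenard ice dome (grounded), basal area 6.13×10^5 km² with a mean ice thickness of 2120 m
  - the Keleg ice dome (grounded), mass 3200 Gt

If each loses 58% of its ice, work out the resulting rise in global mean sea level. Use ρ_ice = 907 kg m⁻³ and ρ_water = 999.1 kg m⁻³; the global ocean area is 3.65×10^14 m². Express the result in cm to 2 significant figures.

≈ 190 cm

Vinell: 0.58 × 1.14×10^10 m³ × (907/999.1) = 6.002×10^9 m³ of water.
Brenard: ice volume = 6.13×10^5 km² × 2120 m = 1.300×10^6 km³; 0.58 × 1.300×10^6 × (907/999.1) = 6.843×10^5 km³ of water.
Keleg: 0.58 × 3200 Gt = 1.856×10^15 kg; dividing by ρ_w = 999.1 kg m⁻³ gives 1.858×10^12 m³ of water.
Total added water ≈ 6.861×10^14 m³ over 3.65×10^14 m² → Δh = 1.88 m = 190 cm.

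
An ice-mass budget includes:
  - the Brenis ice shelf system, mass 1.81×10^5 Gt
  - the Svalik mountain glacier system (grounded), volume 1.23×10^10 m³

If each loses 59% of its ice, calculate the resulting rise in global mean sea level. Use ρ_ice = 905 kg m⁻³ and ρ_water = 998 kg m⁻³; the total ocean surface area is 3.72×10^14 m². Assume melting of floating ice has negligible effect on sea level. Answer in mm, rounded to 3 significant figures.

≈ 0.0177 mm

The Brenis ice shelf system is floating and already displaces its own weight of water, so its melt adds essentially nothing to sea level.
Svalik: 0.59 × 1.23×10^10 m³ × (905/998) = 6.581×10^9 m³ of water.
Total added water ≈ 6.581×10^9 m³ over 3.72×10^14 m² → Δh = 1.77×10^-5 m = 0.0177 mm.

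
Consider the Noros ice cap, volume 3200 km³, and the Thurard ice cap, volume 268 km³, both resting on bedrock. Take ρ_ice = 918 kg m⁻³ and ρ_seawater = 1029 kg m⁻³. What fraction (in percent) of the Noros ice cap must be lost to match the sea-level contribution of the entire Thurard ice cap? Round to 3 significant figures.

≈ 8.38 %

Equal sea-level rise means equal mass of meltwater, i.e. equal mass of ice lost.
Ice mass of Thurard: 2.460×10^14 kg; ice mass of Noros: 2.938×10^15 kg.
Fraction required = 2.460×10^14 / 2.938×10^15 = 0.0838 → 8.38 %.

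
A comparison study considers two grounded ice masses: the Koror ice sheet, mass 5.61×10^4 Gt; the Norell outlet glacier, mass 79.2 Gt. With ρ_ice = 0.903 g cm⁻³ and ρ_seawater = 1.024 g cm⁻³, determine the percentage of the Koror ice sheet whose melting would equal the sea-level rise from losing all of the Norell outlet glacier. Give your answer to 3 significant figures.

≈ 0.141 %

Equal sea-level rise means equal mass of meltwater, i.e. equal mass of ice lost.
Ice mass of Norell: 7.920×10^13 kg; ice mass of Koror: 5.610×10^16 kg.
Fraction required = 7.920×10^13 / 5.610×10^16 = 1.41×10^-3 → 0.141 %.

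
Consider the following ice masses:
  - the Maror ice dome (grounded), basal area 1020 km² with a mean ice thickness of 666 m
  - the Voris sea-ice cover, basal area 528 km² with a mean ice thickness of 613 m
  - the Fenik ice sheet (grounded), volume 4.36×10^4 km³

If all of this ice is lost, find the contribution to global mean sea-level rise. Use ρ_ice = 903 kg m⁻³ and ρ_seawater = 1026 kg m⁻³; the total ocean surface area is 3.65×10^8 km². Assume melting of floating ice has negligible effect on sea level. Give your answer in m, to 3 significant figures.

Maror: ice volume = 1020 km² × 666 m = 679.3 km³; 679.3 × (903/1026) = 597.9 km³ of water.
The Voris sea-ice cover is floating and already displaces its own weight of water, so its melt adds essentially nothing to sea level.
Fenik: 4.36×10^4 km³ × (903/1026) = 3.837×10^4 km³ of water.
Total added water ≈ 3.897×10^13 m³ over 3.65×10^14 m² → Δh = 0.107 m.

≈ 0.107 m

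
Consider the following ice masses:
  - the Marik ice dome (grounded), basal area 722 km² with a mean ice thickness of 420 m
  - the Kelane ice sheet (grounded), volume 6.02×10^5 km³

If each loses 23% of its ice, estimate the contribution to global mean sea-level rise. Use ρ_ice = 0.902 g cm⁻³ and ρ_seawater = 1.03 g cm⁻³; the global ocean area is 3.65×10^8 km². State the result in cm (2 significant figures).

Marik: ice volume = 722 km² × 420 m = 303.2 km³; 0.23 × 303.2 × (902/1030) = 61.08 km³ of water.
Kelane: 0.23 × 6.02×10^5 km³ × (902/1030) = 1.213×10^5 km³ of water.
Total added water ≈ 1.213×10^14 m³ over 3.65×10^14 m² → Δh = 0.332 m = 33 cm.

≈ 33 cm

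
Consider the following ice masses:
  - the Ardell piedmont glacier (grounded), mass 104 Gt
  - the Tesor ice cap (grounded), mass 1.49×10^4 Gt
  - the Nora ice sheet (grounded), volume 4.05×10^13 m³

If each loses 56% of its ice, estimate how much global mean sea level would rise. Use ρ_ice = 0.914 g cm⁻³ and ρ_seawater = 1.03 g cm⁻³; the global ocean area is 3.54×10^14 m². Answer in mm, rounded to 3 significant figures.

Ardell: 0.56 × 104 Gt = 5.824×10^13 kg; dividing by ρ_w = 1.03 g cm⁻³ = 1030 kg m⁻³ gives 5.654×10^10 m³ of water.
Tesor: 0.56 × 1.49×10^4 Gt = 8.344×10^15 kg; dividing by ρ_w = 1030 kg m⁻³ gives 8.101×10^12 m³ of water.
Nora: 0.56 × 4.05×10^13 m³ × (914/1030) = 2.013×10^13 m³ of water.
Total added water ≈ 2.828×10^13 m³ over 3.54×10^14 m² → Δh = 0.0799 m = 79.9 mm.

≈ 79.9 mm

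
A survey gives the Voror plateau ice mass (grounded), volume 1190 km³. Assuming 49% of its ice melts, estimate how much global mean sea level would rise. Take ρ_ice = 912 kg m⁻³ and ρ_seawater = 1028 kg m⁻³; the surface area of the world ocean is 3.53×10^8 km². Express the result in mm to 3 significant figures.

Voror: 0.49 × 1190 km³ × (912/1028) = 517.3 km³ of water.
Spread over 3.53×10^14 m² of ocean, Δh = 5.173×10^11 / 3.53×10^14 = 1.47×10^-3 m = 1.47 mm.

≈ 1.47 mm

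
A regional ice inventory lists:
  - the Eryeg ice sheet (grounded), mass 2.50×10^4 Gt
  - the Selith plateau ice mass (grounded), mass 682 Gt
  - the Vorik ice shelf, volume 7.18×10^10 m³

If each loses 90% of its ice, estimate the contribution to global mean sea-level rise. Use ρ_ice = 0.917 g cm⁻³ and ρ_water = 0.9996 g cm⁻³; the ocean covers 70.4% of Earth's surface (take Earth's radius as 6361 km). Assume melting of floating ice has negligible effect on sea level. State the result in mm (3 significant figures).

≈ 64.6 mm

Eryeg: 0.9 × 2.50×10^4 Gt = 2.250×10^16 kg; dividing by ρ_w = 0.9996 g cm⁻³ = 999.6 kg m⁻³ gives 2.251×10^13 m³ of water.
Selith: 0.9 × 682 Gt = 6.138×10^14 kg; dividing by ρ_w = 999.6 kg m⁻³ gives 6.140×10^11 m³ of water.
The Vorik ice shelf is floating and already displaces its own weight of water, so its melt adds essentially nothing to sea level.
Total added water ≈ 2.312×10^13 m³ over 3.58×10^14 m² → Δh = 0.0646 m = 64.6 mm.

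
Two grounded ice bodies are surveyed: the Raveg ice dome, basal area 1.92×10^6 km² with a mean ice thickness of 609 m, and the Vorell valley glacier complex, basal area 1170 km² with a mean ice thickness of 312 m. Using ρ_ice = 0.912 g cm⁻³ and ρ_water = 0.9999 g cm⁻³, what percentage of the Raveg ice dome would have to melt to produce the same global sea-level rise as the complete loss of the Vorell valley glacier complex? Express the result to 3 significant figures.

Equal sea-level rise means equal mass of meltwater, i.e. equal mass of ice lost.
Ice mass of Vorell: 3.329×10^14 kg; ice mass of Raveg: 1.066×10^18 kg.
Fraction required = 3.329×10^14 / 1.066×10^18 = 3.12×10^-4 → 0.0312 %.

≈ 0.0312 %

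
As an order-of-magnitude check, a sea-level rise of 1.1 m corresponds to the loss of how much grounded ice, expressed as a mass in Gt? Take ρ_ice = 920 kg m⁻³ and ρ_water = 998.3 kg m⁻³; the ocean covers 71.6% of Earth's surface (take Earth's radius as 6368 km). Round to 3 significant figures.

Required water volume = Δh × A = 1.1 m × 3.65×10^14 m² = 4.013×10^14 m³.
ρ_w = 998.3 kg m⁻³, so the mass of water = 4.013×10^14 m³ × 998.3 kg m⁻³ = 4.007×10^17 kg = 4.01×10^5 Gt (and the same mass of ice, by conservation).

≈ 4.01×10^5 Gt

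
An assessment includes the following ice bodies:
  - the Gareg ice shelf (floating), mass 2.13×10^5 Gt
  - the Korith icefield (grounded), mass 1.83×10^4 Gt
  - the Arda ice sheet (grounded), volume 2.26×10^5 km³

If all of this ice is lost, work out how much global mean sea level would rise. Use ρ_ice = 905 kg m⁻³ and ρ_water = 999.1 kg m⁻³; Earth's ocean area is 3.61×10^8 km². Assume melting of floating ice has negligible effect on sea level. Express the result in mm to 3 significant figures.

≈ 618 mm

The Gareg ice shelf is floating and already displaces its own weight of water, so its melt adds essentially nothing to sea level.
Korith: 1.83×10^4 Gt = 1.830×10^16 kg; dividing by ρ_w = 999.1 kg m⁻³ gives 1.832×10^13 m³ of water.
Arda: 2.26×10^5 km³ × (905/999.1) = 2.047×10^5 km³ of water.
Total added water ≈ 2.230×10^14 m³ over 3.61×10^14 m² → Δh = 0.618 m = 618 mm.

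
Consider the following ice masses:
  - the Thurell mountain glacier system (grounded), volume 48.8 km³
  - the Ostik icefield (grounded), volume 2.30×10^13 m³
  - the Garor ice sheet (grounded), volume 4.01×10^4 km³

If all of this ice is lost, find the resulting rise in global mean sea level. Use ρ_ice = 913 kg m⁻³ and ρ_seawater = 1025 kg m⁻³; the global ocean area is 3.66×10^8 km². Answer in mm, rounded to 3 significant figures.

Thurell: 48.8 km³ × (913/1025) = 43.47 km³ of water.
Ostik: 2.30×10^13 m³ × (913/1025) = 2.049×10^13 m³ of water.
Garor: 4.01×10^4 km³ × (913/1025) = 3.572×10^4 km³ of water.
Total added water ≈ 5.625×10^13 m³ over 3.66×10^14 m² → Δh = 0.154 m = 154 mm.

≈ 154 mm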